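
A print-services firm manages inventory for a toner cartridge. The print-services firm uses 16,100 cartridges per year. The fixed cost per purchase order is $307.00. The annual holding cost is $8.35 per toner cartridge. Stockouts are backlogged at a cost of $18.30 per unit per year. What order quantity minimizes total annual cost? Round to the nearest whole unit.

Q* ≈ 1,313 cartridges

With planned backorders, Q* = √(2DS/H) · √((H+B)/B).
√(2DS/H) = √(2 × 16,100 × 307 / 8.35) = 1088.063.
√((H+B)/B) = √((8.35+18.3)/18.3) = 1.2068.
Q* ≈ 1313.037.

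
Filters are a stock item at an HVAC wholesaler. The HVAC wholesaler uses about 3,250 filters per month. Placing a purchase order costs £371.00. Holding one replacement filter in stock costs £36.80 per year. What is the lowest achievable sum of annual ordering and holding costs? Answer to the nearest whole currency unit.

TC* ≈ £32,633

Annual demand D = 3,250 × 12 = 39,000.
Q* = √(2DS/H) = √(2 × 39,000 × 371 / 36.8) ≈ 886.77.
At Q*, ordering cost (D/Q*)S equals holding cost (Q*/2)H, each = √(DSH/2).
Minimum total = √(2DSH) = √(2 × 39,000 × 371 × 36.8) ≈ 32633.088.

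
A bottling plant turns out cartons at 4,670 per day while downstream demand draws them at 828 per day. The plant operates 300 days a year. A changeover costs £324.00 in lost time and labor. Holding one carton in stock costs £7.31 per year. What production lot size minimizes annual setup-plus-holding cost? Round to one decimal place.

Q* ≈ 5,173.5 cartons

Annual demand D = 828 × 300 = 248,400.
Production build-up factor (1 − d/p) = 1 − 828/4,670 = 0.8227.
Q* = √(2DS / (H(1 − d/p))) = √(2 × 248,400 × 324 / (7.31 × 0.8227)).
= √(160,963,200 / 6.0139) ≈ 5173.499.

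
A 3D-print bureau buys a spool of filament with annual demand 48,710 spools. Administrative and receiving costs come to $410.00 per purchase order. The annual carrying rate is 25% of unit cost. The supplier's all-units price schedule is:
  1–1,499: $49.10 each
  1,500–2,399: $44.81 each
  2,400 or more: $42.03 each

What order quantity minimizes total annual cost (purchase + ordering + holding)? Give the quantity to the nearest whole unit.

Holding cost per unit per year at price C is H = 0.25·C.
For each price level, check whether its EOQ is feasible; otherwise the best quantity at that price is the breakpoint.
Tier 1 ($49.10): EOQ = 1803.9 exceeds tier's upper bound 1499, so this tier is dominated.
EOQ at $44.81 = 1888.2 (feasible in tier 2): TC = 48,710×$44.81 + (48,710/1888.2)×410 + (1888.2/2)×0.25×$44.81 = $2,203,848.17.
EOQ at $42.03 = 1949.7 < 2400, so use break Q=2400: TC = 48,710×$42.03 + (48,710/2400.0)×410 + (2400.0/2)×0.25×$42.03 = $2,068,211.59.
Lowest total cost is $2,068,211.59 at Q = 2400.0.

Q* ≈ 2,400 spools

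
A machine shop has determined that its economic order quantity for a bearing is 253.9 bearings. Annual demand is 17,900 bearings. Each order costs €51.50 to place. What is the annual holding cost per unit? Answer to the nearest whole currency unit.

H ≈ €29

Squaring Q* = √(2DS/H) gives Q*² = 2DS/H.
From Q* = √(2DS/H): H = 2DS / Q*² = 2 × 17,900 × 51.5 / 253.9² = 28.5999.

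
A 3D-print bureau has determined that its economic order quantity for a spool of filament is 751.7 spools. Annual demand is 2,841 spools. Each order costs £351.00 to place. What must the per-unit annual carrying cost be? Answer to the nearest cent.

H ≈ £3.53

Invert the EOQ relation Q*² = 2DS/H.
From Q* = √(2DS/H): H = 2DS / Q*² = 2 × 2,841 × 351 / 751.7² = 3.5295.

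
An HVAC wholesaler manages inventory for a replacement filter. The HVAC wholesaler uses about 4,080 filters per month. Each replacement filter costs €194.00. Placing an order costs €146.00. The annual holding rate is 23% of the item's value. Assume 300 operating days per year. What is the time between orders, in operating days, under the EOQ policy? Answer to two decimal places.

Annual demand D = 4,080 × 12 = 48,960.
Holding cost H = 0.23 × €194.00 = €44.6200 per unit per year.
EOQ = √(2DS/H) = √(2 × 48,960 × 146 / 44.62) ≈ 566.04.
Cycle time = Q*/D × 300 = 566.04 / 48,960 × 300 ≈ 3.468 days.

T ≈ 3.47 days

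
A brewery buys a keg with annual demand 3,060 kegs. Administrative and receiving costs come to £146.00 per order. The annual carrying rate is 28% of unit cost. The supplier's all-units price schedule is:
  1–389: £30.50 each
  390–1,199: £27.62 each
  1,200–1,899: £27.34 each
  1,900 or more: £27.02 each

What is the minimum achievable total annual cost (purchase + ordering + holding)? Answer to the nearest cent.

TC* ≈ £87,170.79

Holding cost per unit per year at price C is H = 0.28·C.
Evaluate total cost at each tier's feasible EOQ or, if the EOQ is below the tier, at the tier's minimum quantity.
EOQ at £30.50 = 323.5 (feasible in tier 1): TC = 3,060×£30.50 + (3,060/323.5)×146 + (323.5/2)×0.28×£30.50 = £96,092.37.
EOQ at £27.62 = 339.9 < 390, so use break Q=390: TC = 3,060×£27.62 + (3,060/390.0)×146 + (390.0/2)×0.28×£27.62 = £87,170.79.
EOQ at £27.34 = 341.6 < 1200, so use break Q=1200: TC = 3,060×£27.34 + (3,060/1200.0)×146 + (1200.0/2)×0.28×£27.34 = £88,625.82.
EOQ at £27.02 = 343.7 < 1900, so use break Q=1900: TC = 3,060×£27.02 + (3,060/1900.0)×146 + (1900.0/2)×0.28×£27.02 = £90,103.66.
Lowest total cost among the candidates is at Q = 390.0.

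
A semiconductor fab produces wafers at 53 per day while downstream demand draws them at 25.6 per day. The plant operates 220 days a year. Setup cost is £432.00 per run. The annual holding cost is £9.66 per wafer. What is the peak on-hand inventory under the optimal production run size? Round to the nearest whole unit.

Annual demand D = 25.6 × 220 = 5,632.
Production build-up factor (1 − d/p) = 1 − 25.6/53 = 0.5170.
Q* = √(2DS / (H(1 − d/p))) = √(2 × 5,632 × 432 / (9.66 × 0.5170)).
= √(4,866,048 / 4.994) ≈ 987.103.
Maximum inventory = Q*(1 − d/p) = 987.103 × 0.5170 ≈ 510.313.

I_max ≈ 510 wafers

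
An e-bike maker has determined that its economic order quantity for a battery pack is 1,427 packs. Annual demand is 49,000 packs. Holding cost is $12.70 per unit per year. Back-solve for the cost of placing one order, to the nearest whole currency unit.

S ≈ $264

Squaring Q* = √(2DS/H) gives Q*² = 2DS/H.
From Q* = √(2DS/H): S = Q*²H / (2D) = 1,427² × 12.7 / (2 × 49,000) = 263.8916.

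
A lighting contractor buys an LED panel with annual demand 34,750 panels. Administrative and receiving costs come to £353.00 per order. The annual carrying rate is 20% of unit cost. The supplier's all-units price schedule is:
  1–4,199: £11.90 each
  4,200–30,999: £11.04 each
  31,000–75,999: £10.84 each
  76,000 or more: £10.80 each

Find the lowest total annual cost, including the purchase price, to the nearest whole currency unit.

TC* ≈ £391,197

Holding cost per unit per year at price C is H = 0.20·C.
Candidates are each tier's EOQ (if it falls in that tier) and each price-break quantity.
EOQ at £11.90 = 3210.6 (feasible in tier 1): TC = 34,750×£11.90 + (34,750/3210.6)×353 + (3210.6/2)×0.20×£11.90 = £421,166.32.
EOQ at £11.04 = 3333.3 < 4200, so use break Q=4200: TC = 34,750×£11.04 + (34,750/4200.0)×353 + (4200.0/2)×0.20×£11.04 = £391,197.45.
EOQ at £10.84 = 3364.0 < 31000, so use break Q=31000: TC = 34,750×£10.84 + (34,750/31000.0)×353 + (31000.0/2)×0.20×£10.84 = £410,689.70.
EOQ at £10.80 = 3370.2 < 76000, so use break Q=76000: TC = 34,750×£10.80 + (34,750/76000.0)×353 + (76000.0/2)×0.20×£10.80 = £457,541.40.
Lowest total cost among the candidates is at Q = 4200.0.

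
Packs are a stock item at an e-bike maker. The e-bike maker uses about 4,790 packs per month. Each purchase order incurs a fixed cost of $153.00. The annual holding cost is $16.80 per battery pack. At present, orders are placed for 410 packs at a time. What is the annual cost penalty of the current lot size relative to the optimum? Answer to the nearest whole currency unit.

Annual demand D = 4,790 × 12 = 57,480.
EOQ = √(2DS/H) = √(2 × 57,480 × 153 / 16.8) ≈ 1023.21.
Cost at Q* = (D/Q*)S + (Q*/2)H = √(2DSH) ≈ $17,189.92.
Cost at Q = 410: (57,480/410)×153 + (410/2)×16.8 = $21,449.85 + $3,444.00 = $24,893.85.
Excess = $24,893.85 − $17,189.92 = $7,703.94.

Extra cost ≈ $7,704 per year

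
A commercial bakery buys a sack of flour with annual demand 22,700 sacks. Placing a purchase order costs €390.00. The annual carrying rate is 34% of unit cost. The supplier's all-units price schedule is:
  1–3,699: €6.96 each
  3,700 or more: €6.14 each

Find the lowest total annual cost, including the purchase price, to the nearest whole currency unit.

Holding cost per unit per year at price C is H = 0.34·C.
Evaluate total cost at each tier's feasible EOQ or, if the EOQ is below the tier, at the tier's minimum quantity.
EOQ at €6.96 = 2735.4 (feasible in tier 1): TC = 22,700×€6.96 + (22,700/2735.4)×390 + (2735.4/2)×0.34×€6.96 = €164,464.98.
EOQ at €6.14 = 2912.3 < 3700, so use break Q=3700: TC = 22,700×€6.14 + (22,700/3700.0)×390 + (3700.0/2)×0.34×€6.14 = €145,632.76.
Lowest total cost among the candidates is at Q = 3700.0.

TC* ≈ €145,633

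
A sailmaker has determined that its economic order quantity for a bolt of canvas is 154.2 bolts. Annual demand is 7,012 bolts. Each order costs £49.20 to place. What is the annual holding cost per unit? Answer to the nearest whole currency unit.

H ≈ £29

The basic EOQ model gives Q* = √(2DS/H); rearrange for the unknown.
From Q* = √(2DS/H): H = 2DS / Q*² = 2 × 7,012 × 49.2 / 154.2² = 29.0181.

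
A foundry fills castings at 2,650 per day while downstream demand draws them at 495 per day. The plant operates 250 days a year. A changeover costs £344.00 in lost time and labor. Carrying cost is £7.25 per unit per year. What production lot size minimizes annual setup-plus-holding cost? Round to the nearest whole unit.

Q* ≈ 3,800 castings

Annual demand D = 495 × 250 = 123,750.
Production build-up factor (1 − d/p) = 1 − 495/2,650 = 0.8132.
Q* = √(2DS / (H(1 − d/p))) = √(2 × 123,750 × 344 / (7.25 × 0.8132)).
= √(85,140,000 / 5.8958) ≈ 3800.118.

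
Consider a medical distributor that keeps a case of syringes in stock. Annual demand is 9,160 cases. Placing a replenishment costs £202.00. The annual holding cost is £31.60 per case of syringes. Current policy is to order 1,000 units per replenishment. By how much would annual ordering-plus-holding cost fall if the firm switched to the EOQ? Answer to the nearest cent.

Extra cost ≈ £6,836.43 per year

EOQ = √(2DS/H) = √(2 × 9,160 × 202 / 31.6) ≈ 342.21.
Cost at Q* = (D/Q*)S + (Q*/2)H = √(2DSH) ≈ £10,813.89.
Cost at Q = 1,000: (9,160/1,000)×202 + (1,000/2)×31.6 = £1,850.32 + £15,800.00 = £17,650.32.
Excess = £17,650.32 − £10,813.89 = £6,836.43.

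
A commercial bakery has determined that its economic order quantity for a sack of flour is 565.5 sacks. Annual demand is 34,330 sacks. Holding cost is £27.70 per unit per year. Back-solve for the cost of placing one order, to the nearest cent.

S ≈ £129.02

Squaring Q* = √(2DS/H) gives Q*² = 2DS/H.
From Q* = √(2DS/H): S = Q*²H / (2D) = 565.5² × 27.7 / (2 × 34,330) = 129.0153.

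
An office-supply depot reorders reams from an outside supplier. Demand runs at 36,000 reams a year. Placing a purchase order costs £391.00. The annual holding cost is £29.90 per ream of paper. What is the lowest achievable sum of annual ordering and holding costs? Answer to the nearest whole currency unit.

TC* ≈ £29,013

The optimal lot size = √(2DS/H) = √(2 × 36,000 × 391 / 29.9) ≈ 970.33.
At the optimum the two cost components are equal, so total cost = 2·(Q*/2)H = Q*·H.
Minimum total = √(2DSH) = √(2 × 36,000 × 391 × 29.9) ≈ 29012.839.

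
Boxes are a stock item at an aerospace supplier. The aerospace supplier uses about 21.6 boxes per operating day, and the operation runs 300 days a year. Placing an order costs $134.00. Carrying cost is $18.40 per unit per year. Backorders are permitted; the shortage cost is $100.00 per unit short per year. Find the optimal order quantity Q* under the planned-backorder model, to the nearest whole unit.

Annual demand D = 21.6 × 300 = 6,480.
With planned backorders, Q* = √(2DS/H) · √((H+B)/B).
√(2DS/H) = √(2 × 6,480 × 134 / 18.4) = 307.218.
√((H+B)/B) = √((18.4+100)/100) = 1.0881.
Q* ≈ 334.289.

Q* ≈ 334 boxes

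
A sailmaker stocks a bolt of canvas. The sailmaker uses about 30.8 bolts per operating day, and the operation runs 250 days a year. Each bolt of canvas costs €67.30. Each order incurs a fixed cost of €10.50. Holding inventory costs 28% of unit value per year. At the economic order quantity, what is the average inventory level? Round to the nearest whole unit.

Average inventory ≈ 46 bolts

Annual demand D = 30.8 × 250 = 7,700.
Holding cost H = 0.28 × €67.30 = €18.8440 per unit per year.
Q* = √(2DS/H) = √(2 × 7,700 × 10.5 / 18.844) ≈ 92.63.
Average inventory = Q*/2 ≈ 92.63 / 2 = 46.317.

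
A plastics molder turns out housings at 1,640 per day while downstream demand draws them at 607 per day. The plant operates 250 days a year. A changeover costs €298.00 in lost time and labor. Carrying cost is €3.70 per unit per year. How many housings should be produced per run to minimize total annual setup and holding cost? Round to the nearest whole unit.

Q* ≈ 6,230 housings

Annual demand D = 607 × 250 = 151,750.
Production build-up factor (1 − d/p) = 1 − 607/1,640 = 0.6299.
Q* = √(2DS / (H(1 − d/p))) = √(2 × 151,750 × 298 / (3.7 × 0.6299)).
= √(90,443,000 / 2.3305) ≈ 6229.574.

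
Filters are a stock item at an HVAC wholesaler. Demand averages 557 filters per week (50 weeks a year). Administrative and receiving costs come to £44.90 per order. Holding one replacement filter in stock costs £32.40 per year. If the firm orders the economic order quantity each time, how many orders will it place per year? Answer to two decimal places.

N ≈ 100.24 orders per year

Annual demand D = 557 × 50 = 27,850.
The optimal lot size = √(2DS/H) = √(2 × 27,850 × 44.9 / 32.4) ≈ 277.83.
Orders per year = D / Q* = 27,850 / 277.83 ≈ 100.241.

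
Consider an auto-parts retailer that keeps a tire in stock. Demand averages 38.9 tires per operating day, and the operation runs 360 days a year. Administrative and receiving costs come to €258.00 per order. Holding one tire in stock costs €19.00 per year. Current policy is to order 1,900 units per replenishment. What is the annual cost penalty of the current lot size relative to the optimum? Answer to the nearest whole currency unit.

Annual demand D = 38.9 × 360 = 14,004.
EOQ = √(2DS/H) = √(2 × 14,004 × 258 / 19) ≈ 616.70.
Cost at Q* = (D/Q*)S + (Q*/2)H = √(2DSH) ≈ €11,717.30.
Cost at Q = 1,900: (14,004/1,900)×258 + (1,900/2)×19 = €1,901.60 + €18,050.00 = €19,951.60.
Excess = €19,951.60 − €11,717.30 = €8,234.29.

Extra cost ≈ €8,234 per year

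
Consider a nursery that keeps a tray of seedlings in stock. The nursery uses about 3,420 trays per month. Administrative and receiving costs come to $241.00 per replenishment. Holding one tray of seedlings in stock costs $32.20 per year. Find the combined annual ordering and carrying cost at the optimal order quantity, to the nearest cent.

TC* ≈ $25,238.01

Annual demand D = 3,420 × 12 = 41,040.
Q* = √(2DS/H) = √(2 × 41,040 × 241 / 32.2) ≈ 783.79.
At Q*, ordering cost (D/Q*)S equals holding cost (Q*/2)H, each = √(DSH/2).
Minimum total = √(2DSH) = √(2 × 41,040 × 241 × 32.2) ≈ 25238.011.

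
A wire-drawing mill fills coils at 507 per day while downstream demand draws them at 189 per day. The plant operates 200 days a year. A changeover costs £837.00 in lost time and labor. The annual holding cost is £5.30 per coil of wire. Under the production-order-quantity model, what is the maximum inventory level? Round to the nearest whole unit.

I_max ≈ 2,736 coils

Annual demand D = 189 × 200 = 37,800.
Production build-up factor (1 − d/p) = 1 − 189/507 = 0.6272.
Q* = √(2DS / (H(1 − d/p))) = √(2 × 37,800 × 837 / (5.3 × 0.6272)).
= √(63,277,200 / 3.3243) ≈ 4362.909.
Maximum inventory = Q*(1 − d/p) = 4362.909 × 0.6272 ≈ 2736.499.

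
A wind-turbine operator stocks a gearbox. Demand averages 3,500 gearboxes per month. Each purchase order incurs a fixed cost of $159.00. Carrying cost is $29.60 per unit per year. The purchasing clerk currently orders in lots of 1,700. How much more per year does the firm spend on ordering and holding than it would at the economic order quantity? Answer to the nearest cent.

Annual demand D = 3,500 × 12 = 42,000.
EOQ = √(2DS/H) = √(2 × 42,000 × 159 / 29.6) ≈ 671.73.
Cost at Q* = (D/Q*)S + (Q*/2)H = √(2DSH) ≈ $19,883.10.
Cost at Q = 1,700: (42,000/1,700)×159 + (1,700/2)×29.6 = $3,928.24 + $25,160.00 = $29,088.24.
Excess = $29,088.24 − $19,883.10 = $9,205.14.

Extra cost ≈ $9,205.14 per year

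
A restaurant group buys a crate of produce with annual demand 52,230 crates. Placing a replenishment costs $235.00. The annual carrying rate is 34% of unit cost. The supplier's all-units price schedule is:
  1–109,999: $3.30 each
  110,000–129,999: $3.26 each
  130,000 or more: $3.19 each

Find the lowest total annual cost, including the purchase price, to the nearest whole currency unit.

Holding cost per unit per year at price C is H = 0.34·C.
Evaluate total cost at each tier's feasible EOQ or, if the EOQ is below the tier, at the tier's minimum quantity.
EOQ at $3.30 = 4677.5 (feasible in tier 1): TC = 52,230×$3.30 + (52,230/4677.5)×235 + (4677.5/2)×0.34×$3.30 = $177,607.14.
EOQ at $3.26 = 4706.1 < 110000, so use break Q=110000: TC = 52,230×$3.26 + (52,230/110000.0)×235 + (110000.0/2)×0.34×$3.26 = $231,343.38.
EOQ at $3.19 = 4757.4 < 130000, so use break Q=130000: TC = 52,230×$3.19 + (52,230/130000.0)×235 + (130000.0/2)×0.34×$3.19 = $237,207.12.
Lowest total cost among the candidates is at Q = 4677.5.

TC* ≈ $177,607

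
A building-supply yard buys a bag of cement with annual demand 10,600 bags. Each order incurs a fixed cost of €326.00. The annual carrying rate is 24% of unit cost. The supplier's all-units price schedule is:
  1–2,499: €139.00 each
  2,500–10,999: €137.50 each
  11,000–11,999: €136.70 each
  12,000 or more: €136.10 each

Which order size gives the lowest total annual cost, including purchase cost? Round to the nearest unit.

Holding cost per unit per year at price C is H = 0.24·C.
Evaluate total cost at each tier's feasible EOQ or, if the EOQ is below the tier, at the tier's minimum quantity.
EOQ at €139.00 = 455.2 (feasible in tier 1): TC = 10,600×€139.00 + (10,600/455.2)×326 + (455.2/2)×0.24×€139.00 = €1,488,584.12.
EOQ at €137.50 = 457.6 < 2500, so use break Q=2500: TC = 10,600×€137.50 + (10,600/2500.0)×326 + (2500.0/2)×0.24×€137.50 = €1,500,132.24.
EOQ at €136.70 = 459.0 < 11000, so use break Q=11000: TC = 10,600×€136.70 + (10,600/11000.0)×326 + (11000.0/2)×0.24×€136.70 = €1,629,778.15.
EOQ at €136.10 = 460.0 < 12000, so use break Q=12000: TC = 10,600×€136.10 + (10,600/12000.0)×326 + (12000.0/2)×0.24×€136.10 = €1,638,931.97.
Lowest total cost is €1,488,584.12 at Q = 455.2.

Q* ≈ 455 bags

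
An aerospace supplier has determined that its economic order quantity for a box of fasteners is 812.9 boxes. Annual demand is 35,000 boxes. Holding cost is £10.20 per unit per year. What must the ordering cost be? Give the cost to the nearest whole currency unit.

Invert the EOQ relation Q*² = 2DS/H.
From Q* = √(2DS/H): S = Q*²H / (2D) = 812.9² × 10.2 / (2 × 35,000) = 96.2889.

S ≈ £96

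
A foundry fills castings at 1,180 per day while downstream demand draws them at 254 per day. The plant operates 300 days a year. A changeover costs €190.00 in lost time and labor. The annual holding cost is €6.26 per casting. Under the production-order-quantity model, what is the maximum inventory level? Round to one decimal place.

Annual demand D = 254 × 300 = 76,200.
Production build-up factor (1 − d/p) = 1 − 254/1,180 = 0.7847.
Q* = √(2DS / (H(1 − d/p))) = √(2 × 76,200 × 190 / (6.26 × 0.7847)).
= √(28,956,000 / 4.9125) ≈ 2427.826.
Maximum inventory = Q*(1 − d/p) = 2427.826 × 0.7847 ≈ 1905.226.

I_max ≈ 1,905.2 castings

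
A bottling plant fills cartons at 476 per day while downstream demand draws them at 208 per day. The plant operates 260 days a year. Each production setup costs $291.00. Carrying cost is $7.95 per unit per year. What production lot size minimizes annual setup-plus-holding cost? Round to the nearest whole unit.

Q* ≈ 2,652 cartons

Annual demand D = 208 × 260 = 54,080.
Production build-up factor (1 − d/p) = 1 − 208/476 = 0.5630.
Q* = √(2DS / (H(1 − d/p))) = √(2 × 54,080 × 291 / (7.95 × 0.5630)).
= √(31,474,560 / 4.4761) ≈ 2651.749.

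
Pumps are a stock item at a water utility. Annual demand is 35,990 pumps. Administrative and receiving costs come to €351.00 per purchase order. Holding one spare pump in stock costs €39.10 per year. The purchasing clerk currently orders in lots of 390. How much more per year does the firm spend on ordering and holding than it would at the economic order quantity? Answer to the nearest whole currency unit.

Extra cost ≈ €8,585 per year

EOQ = √(2DS/H) = √(2 × 35,990 × 351 / 39.1) ≈ 803.84.
Cost at Q* = (D/Q*)S + (Q*/2)H = √(2DSH) ≈ €31,430.25.
Cost at Q = 390: (35,990/390)×351 + (390/2)×39.1 = €32,391.00 + €7,624.50 = €40,015.50.
Excess = €40,015.50 − €31,430.25 = €8,585.25.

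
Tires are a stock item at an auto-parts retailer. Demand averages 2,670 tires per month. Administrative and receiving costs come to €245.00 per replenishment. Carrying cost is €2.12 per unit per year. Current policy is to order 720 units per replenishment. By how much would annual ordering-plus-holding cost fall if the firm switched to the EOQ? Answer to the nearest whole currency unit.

Extra cost ≈ €5,897 per year

Annual demand D = 2,670 × 12 = 32,040.
EOQ = √(2DS/H) = √(2 × 32,040 × 245 / 2.12) ≈ 2721.30.
Cost at Q* = (D/Q*)S + (Q*/2)H = √(2DSH) ≈ €5,769.16.
Cost at Q = 720: (32,040/720)×245 + (720/2)×2.12 = €10,902.50 + €763.20 = €11,665.70.
Excess = €11,665.70 − €5,769.16 = €5,896.54.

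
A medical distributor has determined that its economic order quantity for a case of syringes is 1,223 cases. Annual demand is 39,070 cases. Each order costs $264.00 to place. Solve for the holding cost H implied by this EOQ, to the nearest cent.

Squaring Q* = √(2DS/H) gives Q*² = 2DS/H.
From Q* = √(2DS/H): H = 2DS / Q*² = 2 × 39,070 × 264 / 1,223² = 13.7919.

H ≈ $13.79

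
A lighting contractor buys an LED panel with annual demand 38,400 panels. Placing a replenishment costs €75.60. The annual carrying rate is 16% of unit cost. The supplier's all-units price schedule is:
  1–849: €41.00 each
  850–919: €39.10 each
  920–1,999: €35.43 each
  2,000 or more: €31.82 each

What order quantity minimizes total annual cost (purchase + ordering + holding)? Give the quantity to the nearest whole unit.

Q* ≈ 2,000 panels

Holding cost per unit per year at price C is H = 0.16·C.
For each price level, check whether its EOQ is feasible; otherwise the best quantity at that price is the breakpoint.
Tier 1 (€41.00): EOQ = 940.8 exceeds tier's upper bound 849, so this tier is dominated.
Tier 2 (€39.10): EOQ = 963.4 exceeds tier's upper bound 919, so this tier is dominated.
EOQ at €35.43 = 1012.0 (feasible in tier 3): TC = 38,400×€35.43 + (38,400/1012.0)×75.6 + (1012.0/2)×0.16×€35.43 = €1,366,249.03.
EOQ at €31.82 = 1067.9 < 2000, so use break Q=2000: TC = 38,400×€31.82 + (38,400/2000.0)×75.6 + (2000.0/2)×0.16×€31.82 = €1,228,430.72.
Lowest total cost is €1,228,430.72 at Q = 2000.0.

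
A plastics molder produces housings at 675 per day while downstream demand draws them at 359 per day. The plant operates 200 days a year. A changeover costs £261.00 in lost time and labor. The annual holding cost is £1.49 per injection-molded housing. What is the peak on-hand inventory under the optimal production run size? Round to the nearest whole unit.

Annual demand D = 359 × 200 = 71,800.
Production build-up factor (1 − d/p) = 1 − 359/675 = 0.4681.
Q* = √(2DS / (H(1 − d/p))) = √(2 × 71,800 × 261 / (1.49 × 0.4681)).
= √(37,479,600 / 0.6975) ≈ 7330.147.
Maximum inventory = Q*(1 − d/p) = 7330.147 × 0.4681 ≈ 3431.595.

I_max ≈ 3,432 housings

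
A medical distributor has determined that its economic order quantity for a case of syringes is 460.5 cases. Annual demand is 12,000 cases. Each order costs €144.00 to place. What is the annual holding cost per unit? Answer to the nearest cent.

H ≈ €16.30

The basic EOQ model gives Q* = √(2DS/H); rearrange for the unknown.
From Q* = √(2DS/H): H = 2DS / Q*² = 2 × 12,000 × 144 / 460.5² = 16.2973.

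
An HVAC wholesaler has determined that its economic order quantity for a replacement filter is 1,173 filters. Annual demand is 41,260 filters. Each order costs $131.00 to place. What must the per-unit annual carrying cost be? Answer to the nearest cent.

H ≈ $7.86

Invert the EOQ relation Q*² = 2DS/H.
From Q* = √(2DS/H): H = 2DS / Q*² = 2 × 41,260 × 131 / 1,173² = 7.8566.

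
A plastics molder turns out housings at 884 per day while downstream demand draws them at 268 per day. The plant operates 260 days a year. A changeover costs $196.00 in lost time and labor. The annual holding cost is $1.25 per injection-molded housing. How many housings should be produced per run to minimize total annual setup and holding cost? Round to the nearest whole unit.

Annual demand D = 268 × 260 = 69,680.
Production build-up factor (1 − d/p) = 1 − 268/884 = 0.6968.
Q* = √(2DS / (H(1 − d/p))) = √(2 × 69,680 × 196 / (1.25 × 0.6968)).
= √(27,314,560 / 0.871) ≈ 5599.869.

Q* ≈ 5,600 housings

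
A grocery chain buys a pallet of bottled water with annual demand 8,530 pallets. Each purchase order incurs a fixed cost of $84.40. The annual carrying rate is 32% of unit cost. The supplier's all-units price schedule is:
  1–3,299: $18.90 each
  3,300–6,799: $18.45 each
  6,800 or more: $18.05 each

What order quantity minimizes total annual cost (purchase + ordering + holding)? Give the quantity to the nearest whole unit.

Q* ≈ 488 pallets

Holding cost per unit per year at price C is H = 0.32·C.
Evaluate total cost at each tier's feasible EOQ or, if the EOQ is below the tier, at the tier's minimum quantity.
EOQ at $18.90 = 487.9 (feasible in tier 1): TC = 8,530×$18.90 + (8,530/487.9)×84.4 + (487.9/2)×0.32×$18.90 = $164,167.98.
EOQ at $18.45 = 493.8 < 3300, so use break Q=3300: TC = 8,530×$18.45 + (8,530/3300.0)×84.4 + (3300.0/2)×0.32×$18.45 = $167,338.26.
EOQ at $18.05 = 499.3 < 6800, so use break Q=6800: TC = 8,530×$18.05 + (8,530/6800.0)×84.4 + (6800.0/2)×0.32×$18.05 = $173,710.77.
Lowest total cost is $164,167.98 at Q = 487.9.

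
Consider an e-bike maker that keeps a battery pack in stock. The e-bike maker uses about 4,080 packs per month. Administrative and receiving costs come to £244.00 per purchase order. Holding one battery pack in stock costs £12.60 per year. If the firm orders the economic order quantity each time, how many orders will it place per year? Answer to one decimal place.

Annual demand D = 4,080 × 12 = 48,960.
The optimal lot size = √(2DS/H) = √(2 × 48,960 × 244 / 12.6) ≈ 1377.04.
Orders per year = D / Q* = 48,960 / 1377.04 ≈ 35.555.

N ≈ 35.6 orders per year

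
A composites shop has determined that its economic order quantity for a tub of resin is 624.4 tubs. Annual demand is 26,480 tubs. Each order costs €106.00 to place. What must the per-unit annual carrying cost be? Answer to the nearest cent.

The basic EOQ model gives Q* = √(2DS/H); rearrange for the unknown.
From Q* = √(2DS/H): H = 2DS / Q*² = 2 × 26,480 × 106 / 624.4² = 14.3989.

H ≈ €14.40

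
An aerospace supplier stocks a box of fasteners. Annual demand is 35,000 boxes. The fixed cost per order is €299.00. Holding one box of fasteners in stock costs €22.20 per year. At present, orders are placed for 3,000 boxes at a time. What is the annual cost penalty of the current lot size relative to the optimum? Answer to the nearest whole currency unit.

EOQ = √(2DS/H) = √(2 × 35,000 × 299 / 22.2) ≈ 970.98.
Cost at Q* = (D/Q*)S + (Q*/2)H = √(2DSH) ≈ €21,555.65.
Cost at Q = 3,000: (35,000/3,000)×299 + (3,000/2)×22.2 = €3,488.33 + €33,300.00 = €36,788.33.
Excess = €36,788.33 − €21,555.65 = €15,232.68.

Extra cost ≈ €15,233 per year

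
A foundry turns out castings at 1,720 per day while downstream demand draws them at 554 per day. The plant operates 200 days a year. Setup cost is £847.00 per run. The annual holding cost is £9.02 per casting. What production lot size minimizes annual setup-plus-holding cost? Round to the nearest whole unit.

Annual demand D = 554 × 200 = 110,800.
Production build-up factor (1 − d/p) = 1 − 554/1,720 = 0.6779.
Q* = √(2DS / (H(1 − d/p))) = √(2 × 110,800 × 847 / (9.02 × 0.6779)).
= √(187,695,200 / 6.1147) ≈ 5540.364.

Q* ≈ 5,540 castings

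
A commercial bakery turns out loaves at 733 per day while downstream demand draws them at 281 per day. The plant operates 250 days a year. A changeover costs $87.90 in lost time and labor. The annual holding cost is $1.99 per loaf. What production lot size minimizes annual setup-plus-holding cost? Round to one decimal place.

Q* ≈ 3,172.4 loaves

Annual demand D = 281 × 250 = 70,250.
Production build-up factor (1 − d/p) = 1 − 281/733 = 0.6166.
Q* = √(2DS / (H(1 − d/p))) = √(2 × 70,250 × 87.9 / (1.99 × 0.6166)).
= √(12,349,950 / 1.2271) ≈ 3172.407.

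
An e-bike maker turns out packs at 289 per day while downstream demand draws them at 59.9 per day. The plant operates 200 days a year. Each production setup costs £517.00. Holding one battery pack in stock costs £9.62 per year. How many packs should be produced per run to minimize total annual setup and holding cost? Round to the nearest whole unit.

Q* ≈ 1,274 packs

Annual demand D = 59.9 × 200 = 11,980.
Production build-up factor (1 − d/p) = 1 − 59.9/289 = 0.7927.
Q* = √(2DS / (H(1 − d/p))) = √(2 × 11,980 × 517 / (9.62 × 0.7927)).
= √(12,387,320 / 7.6261) ≈ 1274.493.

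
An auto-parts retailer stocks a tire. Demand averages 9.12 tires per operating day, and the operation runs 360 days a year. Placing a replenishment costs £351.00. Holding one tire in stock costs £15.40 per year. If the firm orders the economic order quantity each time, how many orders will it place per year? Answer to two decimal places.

N ≈ 8.49 orders per year

Annual demand D = 9.12 × 360 = 3,283.2.
Q* = √(2DS/H) = √(2 × 3,283.2 × 351 / 15.4) ≈ 386.86.
Orders per year = D / Q* = 3,283.2 / 386.86 ≈ 8.487.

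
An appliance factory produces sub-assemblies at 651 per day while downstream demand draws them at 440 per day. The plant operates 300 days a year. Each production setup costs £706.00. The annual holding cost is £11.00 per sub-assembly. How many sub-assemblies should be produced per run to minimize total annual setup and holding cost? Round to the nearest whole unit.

Q* ≈ 7,230 sub-assemblies

Annual demand D = 440 × 300 = 132,000.
Production build-up factor (1 − d/p) = 1 − 440/651 = 0.3241.
Q* = √(2DS / (H(1 − d/p))) = √(2 × 132,000 × 706 / (11 × 0.3241)).
= √(186,384,000 / 3.5653) ≈ 7230.315.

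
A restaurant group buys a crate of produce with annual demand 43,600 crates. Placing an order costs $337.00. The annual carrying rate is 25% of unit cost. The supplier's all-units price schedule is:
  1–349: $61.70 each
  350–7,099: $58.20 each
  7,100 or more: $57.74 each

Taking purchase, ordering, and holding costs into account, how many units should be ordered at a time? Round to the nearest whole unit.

Q* ≈ 1,421 crates

Holding cost per unit per year at price C is H = 0.25·C.
Evaluate total cost at each tier's feasible EOQ or, if the EOQ is below the tier, at the tier's minimum quantity.
Tier 1 ($61.70): EOQ = 1380.3 exceeds tier's upper bound 349, so this tier is dominated.
EOQ at $58.20 = 1421.2 (feasible in tier 2): TC = 43,600×$58.20 + (43,600/1421.2)×337 + (1421.2/2)×0.25×$58.20 = $2,558,197.82.
EOQ at $57.74 = 1426.8 < 7100, so use break Q=7100: TC = 43,600×$57.74 + (43,600/7100.0)×337 + (7100.0/2)×0.25×$57.74 = $2,570,777.71.
Lowest total cost is $2,558,197.82 at Q = 1421.2.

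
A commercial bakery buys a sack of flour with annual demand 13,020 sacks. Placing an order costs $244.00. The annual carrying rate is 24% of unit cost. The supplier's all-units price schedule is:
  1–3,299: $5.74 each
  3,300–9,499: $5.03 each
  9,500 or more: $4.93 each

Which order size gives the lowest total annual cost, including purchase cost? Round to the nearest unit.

Holding cost per unit per year at price C is H = 0.24·C.
Evaluate total cost at each tier's feasible EOQ or, if the EOQ is below the tier, at the tier's minimum quantity.
EOQ at $5.74 = 2147.6 (feasible in tier 1): TC = 13,020×$5.74 + (13,020/2147.6)×244 + (2147.6/2)×0.24×$5.74 = $77,693.34.
EOQ at $5.03 = 2294.2 < 3300, so use break Q=3300: TC = 13,020×$5.03 + (13,020/3300.0)×244 + (3300.0/2)×0.24×$5.03 = $68,445.17.
EOQ at $4.93 = 2317.3 < 9500, so use break Q=9500: TC = 13,020×$4.93 + (13,020/9500.0)×244 + (9500.0/2)×0.24×$4.93 = $70,143.21.
Lowest total cost is $68,445.17 at Q = 3300.0.

Q* ≈ 3,300 sacks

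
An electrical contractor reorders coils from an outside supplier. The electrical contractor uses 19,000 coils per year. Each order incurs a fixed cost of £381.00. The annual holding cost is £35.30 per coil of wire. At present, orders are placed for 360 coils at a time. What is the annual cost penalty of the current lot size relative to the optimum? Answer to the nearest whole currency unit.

EOQ = √(2DS/H) = √(2 × 19,000 × 381 / 35.3) ≈ 640.42.
Cost at Q* = (D/Q*)S + (Q*/2)H = √(2DSH) ≈ £22,606.93.
Cost at Q = 360: (19,000/360)×381 + (360/2)×35.3 = £20,108.33 + £6,354.00 = £26,462.33.
Excess = £26,462.33 − £22,606.93 = £3,855.40.

Extra cost ≈ £3,855 per year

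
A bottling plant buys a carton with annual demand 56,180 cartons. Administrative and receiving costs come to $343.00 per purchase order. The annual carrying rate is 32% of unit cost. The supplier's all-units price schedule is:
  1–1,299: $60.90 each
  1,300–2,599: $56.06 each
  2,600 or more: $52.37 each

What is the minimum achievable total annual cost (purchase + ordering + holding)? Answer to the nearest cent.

Holding cost per unit per year at price C is H = 0.32·C.
For each price level, check whether its EOQ is feasible; otherwise the best quantity at that price is the breakpoint.
Tier 1 ($60.90): EOQ = 1406.3 exceeds tier's upper bound 1299, so this tier is dominated.
EOQ at $56.06 = 1465.7 (feasible in tier 2): TC = 56,180×$56.06 + (56,180/1465.7)×343 + (1465.7/2)×0.32×$56.06 = $3,175,744.67.
EOQ at $52.37 = 1516.5 < 2600, so use break Q=2600: TC = 56,180×$52.37 + (56,180/2600.0)×343 + (2600.0/2)×0.32×$52.37 = $2,971,343.96.
Lowest total cost among the candidates is at Q = 2600.0.

TC* ≈ $2,971,343.96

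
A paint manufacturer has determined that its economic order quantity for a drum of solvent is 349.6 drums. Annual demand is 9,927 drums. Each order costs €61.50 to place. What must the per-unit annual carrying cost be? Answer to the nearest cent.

The basic EOQ model gives Q* = √(2DS/H); rearrange for the unknown.
From Q* = √(2DS/H): H = 2DS / Q*² = 2 × 9,927 × 61.5 / 349.6² = 9.9903.

H ≈ €9.99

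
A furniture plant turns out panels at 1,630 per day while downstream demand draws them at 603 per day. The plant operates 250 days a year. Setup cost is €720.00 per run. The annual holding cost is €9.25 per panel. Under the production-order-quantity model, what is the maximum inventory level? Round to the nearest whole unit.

Annual demand D = 603 × 250 = 150,750.
Production build-up factor (1 − d/p) = 1 − 603/1,630 = 0.6301.
Q* = √(2DS / (H(1 − d/p))) = √(2 × 150,750 × 720 / (9.25 × 0.6301)).
= √(217,080,000 / 5.8281) ≈ 6103.060.
Maximum inventory = Q*(1 − d/p) = 6103.060 × 0.6301 ≈ 3845.302.

I_max ≈ 3,845 panels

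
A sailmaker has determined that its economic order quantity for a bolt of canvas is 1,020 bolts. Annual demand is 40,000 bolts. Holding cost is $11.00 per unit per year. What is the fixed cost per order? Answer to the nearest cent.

The basic EOQ model gives Q* = √(2DS/H); rearrange for the unknown.
From Q* = √(2DS/H): S = Q*²H / (2D) = 1,020² × 11 / (2 × 40,000) = 143.0550.

S ≈ $143.06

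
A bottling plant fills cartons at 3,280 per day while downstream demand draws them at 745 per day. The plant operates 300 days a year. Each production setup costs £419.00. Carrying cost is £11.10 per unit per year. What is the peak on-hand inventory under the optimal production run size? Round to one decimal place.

Annual demand D = 745 × 300 = 223,500.
Production build-up factor (1 − d/p) = 1 − 745/3,280 = 0.7729.
Q* = √(2DS / (H(1 − d/p))) = √(2 × 223,500 × 419 / (11.1 × 0.7729)).
= √(187,293,000 / 8.5788) ≈ 4672.478.
Maximum inventory = Q*(1 − d/p) = 4672.478 × 0.7729 ≈ 3611.198.

I_max ≈ 3,611.2 cartons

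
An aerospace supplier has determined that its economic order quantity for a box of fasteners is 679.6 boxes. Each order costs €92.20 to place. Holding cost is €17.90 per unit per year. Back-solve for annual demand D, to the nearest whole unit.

Squaring Q* = √(2DS/H) gives Q*² = 2DS/H.
From Q* = √(2DS/H): D = Q*²H / (2S) = 679.6² × 17.9 / (2 × 92.2) = 44833.109.

D ≈ 44,833 boxes per year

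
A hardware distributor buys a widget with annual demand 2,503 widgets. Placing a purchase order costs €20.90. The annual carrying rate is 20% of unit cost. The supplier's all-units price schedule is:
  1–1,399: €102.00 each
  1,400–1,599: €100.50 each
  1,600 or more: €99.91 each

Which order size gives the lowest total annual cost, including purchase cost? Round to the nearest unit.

Holding cost per unit per year at price C is H = 0.20·C.
Candidates are each tier's EOQ (if it falls in that tier) and each price-break quantity.
EOQ at €102.00 = 71.6 (feasible in tier 1): TC = 2,503×€102.00 + (2,503/71.6)×20.9 + (71.6/2)×0.20×€102.00 = €256,766.94.
EOQ at €100.50 = 72.1 < 1400, so use break Q=1400: TC = 2,503×€100.50 + (2,503/1400.0)×20.9 + (1400.0/2)×0.20×€100.50 = €265,658.87.
EOQ at €99.91 = 72.4 < 1600, so use break Q=1600: TC = 2,503×€99.91 + (2,503/1600.0)×20.9 + (1600.0/2)×0.20×€99.91 = €266,093.03.
Lowest total cost is €256,766.94 at Q = 71.6.

Q* ≈ 72 widgets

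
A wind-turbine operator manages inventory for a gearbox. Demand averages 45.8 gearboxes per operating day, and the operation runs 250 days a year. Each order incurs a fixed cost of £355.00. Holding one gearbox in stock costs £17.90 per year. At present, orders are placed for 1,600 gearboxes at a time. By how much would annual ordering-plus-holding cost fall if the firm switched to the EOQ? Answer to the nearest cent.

Extra cost ≈ £4,797.38 per year

Annual demand D = 45.8 × 250 = 11,450.
EOQ = √(2DS/H) = √(2 × 11,450 × 355 / 17.9) ≈ 673.92.
Cost at Q* = (D/Q*)S + (Q*/2)H = √(2DSH) ≈ £12,063.09.
Cost at Q = 1,600: (11,450/1,600)×355 + (1,600/2)×17.9 = £2,540.47 + £14,320.00 = £16,860.47.
Excess = £16,860.47 − £12,063.09 = £4,797.38.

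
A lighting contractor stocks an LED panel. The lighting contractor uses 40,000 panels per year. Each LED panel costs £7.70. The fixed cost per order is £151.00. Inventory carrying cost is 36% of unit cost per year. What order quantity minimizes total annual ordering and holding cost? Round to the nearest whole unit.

Holding cost H = 0.36 × £7.70 = £2.7720 per unit per year.
EOQ = √(2DS / H) = √(2 × 40,000 × 151 / 2.772).
= √(12,080,000 / 2.772) = √4,357,864.3579 ≈ 2087.550.

Q* ≈ 2,088 panels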